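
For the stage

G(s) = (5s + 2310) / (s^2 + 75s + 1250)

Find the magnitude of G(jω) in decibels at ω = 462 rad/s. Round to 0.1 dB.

-36.4 dB

Substitute s = j462:
Numerator: 5(j462) + 2310 = 2310 + j2310
Denominator: (j462)^2 + 75(j462) + 1250 = -212194 + j34650
|N| = √(2310² + 2310²) ≈ 3266.8, ∠N ≈ 45.00°
|D| = √(212194² + 34650²) ≈ 2.15e+05, ∠D ≈ 170.73°
|G| = 3266.8 / 2.15e+05 ≈ 0.015194
Gain = 20 log₁₀(0.015194) ≈ -36.37 dB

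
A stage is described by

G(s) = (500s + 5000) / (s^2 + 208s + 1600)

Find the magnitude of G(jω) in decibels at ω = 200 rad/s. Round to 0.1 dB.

Substitute s = j200:
Numerator: 500(j200) + 5000 = 5000 + j100000
Denominator: (j200)^2 + 208(j200) + 1600 = -38400 + j41600
|N| = √(5000² + 100000²) ≈ 1.0012e+05, ∠N ≈ 87.14°
|D| = √(38400² + 41600²) ≈ 56614, ∠D ≈ 132.71°
|G| = 1.0012e+05 / 56614 ≈ 1.7685
Gain = 20 log₁₀(1.7685) ≈ 4.95 dB

5.0 dB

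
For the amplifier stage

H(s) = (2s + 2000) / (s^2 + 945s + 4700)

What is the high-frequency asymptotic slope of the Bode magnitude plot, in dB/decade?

-20 dB/decade

Each pole contributes −20 dB/decade at high frequency; each zero contributes +20 dB/decade.
Net: 1 zero(s) − 2 pole(s) → -20 dB/decade.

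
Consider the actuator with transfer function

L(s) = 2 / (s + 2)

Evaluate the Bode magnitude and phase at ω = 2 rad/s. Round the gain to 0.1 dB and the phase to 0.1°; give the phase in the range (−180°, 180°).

-3.0 dB, -45.0°

At s = jω = j2:
pole (s+2): 2 + j2 → |·| = √(2²+2²) = √8 ≈ 2.8284, ∠ = arctan(2/2) ≈ 45.00°
|L| = 2 / 2.8284 ≈ 0.70711
Gain = 20 log₁₀(0.70711) ≈ -3.01 dB
∠L = 0.00° − 45.00° = -45.00°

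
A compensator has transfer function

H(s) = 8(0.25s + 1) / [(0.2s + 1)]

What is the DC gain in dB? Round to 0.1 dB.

H(0) = 8 · 1 / 1 = 8
20 log₁₀(8) ≈ 18.06 dB

18.1 dB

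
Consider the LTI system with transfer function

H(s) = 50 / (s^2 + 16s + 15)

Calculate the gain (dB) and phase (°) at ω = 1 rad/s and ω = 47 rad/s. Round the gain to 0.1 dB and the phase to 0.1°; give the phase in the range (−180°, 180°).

ω = 1: 7.4 dB, -48.8°; ω = 47: -33.3 dB, -161.1°

Substitute s = j1:
Numerator: 50 = 50 + j0
Denominator: (j1)^2 + 16(j1) + 15 = 14 + j16
|N| = √(50² + 0²) ≈ 50, ∠N ≈ 0.00°
|D| = √(14² + 16²) ≈ 21.26, ∠D ≈ 48.81°
|H| = 50 / 21.26 ≈ 2.3518
Gain = 20 log₁₀(2.3518) ≈ 7.43 dB
∠H = 0.00° − 48.81° = -48.81°

Substitute s = j47:
Numerator: 50 = 50 + j0
Denominator: (j47)^2 + 16(j47) + 15 = -2194 + j752
|N| = √(50² + 0²) ≈ 50, ∠N ≈ 0.00°
|D| = √(2194² + 752²) ≈ 2319.3, ∠D ≈ 161.08°
|H| = 50 / 2319.3 ≈ 0.021558
Gain = 20 log₁₀(0.021558) ≈ -33.33 dB
∠H = 0.00° − 161.08° = -161.08°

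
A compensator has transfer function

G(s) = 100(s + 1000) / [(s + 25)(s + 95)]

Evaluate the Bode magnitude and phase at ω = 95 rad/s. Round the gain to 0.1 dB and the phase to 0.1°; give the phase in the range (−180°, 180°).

At s = jω = j95:
zero (s+1000): 1000 + j95 → |·| = √(1000²+95²) = √1009025 ≈ 1004.5, ∠ = arctan(95/1000) ≈ 5.43°
pole (s+25): 25 + j95 → |·| = √(25²+95²) = √9650 ≈ 98.234, ∠ = arctan(95/25) ≈ 75.26°
pole (s+95): 95 + j95 → |·| = √(95²+95²) = √18050 ≈ 134.35, ∠ = arctan(95/95) ≈ 45.00°
|G| = 100 · 1004.5 / 13198 ≈ 7.611
Gain = 20 log₁₀(7.611) ≈ 17.63 dB
∠G = 5.43° − 120.26° = -114.83°

17.6 dB, -114.8°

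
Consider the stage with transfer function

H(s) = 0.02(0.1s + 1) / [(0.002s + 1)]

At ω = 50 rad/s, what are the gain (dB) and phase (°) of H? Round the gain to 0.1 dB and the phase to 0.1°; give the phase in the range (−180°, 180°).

At ω = 50 rad/s:
zero (1 + j50·0.1) = 1 + j5 → |·| ≈ 5.099, ∠ ≈ 78.69°
pole (1 + j50·0.002) = 1 + j0.1 → |·| ≈ 1.005, ∠ ≈ 5.71°
|H| = 0.02 · 5.099 / (1.005) ≈ 0.10147
Gain = 20 log₁₀(0.10147) ≈ -19.87 dB
∠H = (78.69°) − (5.71°) = 72.98°

-19.9 dB, 73.0°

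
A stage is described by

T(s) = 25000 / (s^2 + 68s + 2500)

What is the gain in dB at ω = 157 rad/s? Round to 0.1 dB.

At s = jω = j157:
quadratic: (j157)² + 68·j157 + 2500 = -22149 + j10676 → |·| ≈ 24588, ∠ ≈ 154.27°
|T| = 25000 / 24588 ≈ 1.0168
Gain = 20 log₁₀(1.0168) ≈ 0.14 dB

0.1 dB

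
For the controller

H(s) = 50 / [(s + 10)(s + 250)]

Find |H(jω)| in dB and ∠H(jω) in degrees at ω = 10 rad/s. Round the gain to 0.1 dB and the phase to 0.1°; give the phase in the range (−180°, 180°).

-37.0 dB, -47.3°

At s = jω = j10:
pole (s+10): 10 + j10 → |·| = √(10²+10²) = √200 ≈ 14.142, ∠ = arctan(10/10) ≈ 45.00°
pole (s+250): 250 + j10 → |·| = √(250²+10²) = √62600 ≈ 250.2, ∠ = arctan(10/250) ≈ 2.29°
|H| = 50 / 3538.3 ≈ 0.014131
Gain = 20 log₁₀(0.014131) ≈ -37.00 dB
∠H = 0.00° − 47.29° = -47.29°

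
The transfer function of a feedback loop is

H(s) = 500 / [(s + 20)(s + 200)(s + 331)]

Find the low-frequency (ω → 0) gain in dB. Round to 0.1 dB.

-68.5 dB

H(0) = 500 / (20·200·331) ≈ 0.00037764
20 log₁₀(0.00037764) ≈ -68.46 dB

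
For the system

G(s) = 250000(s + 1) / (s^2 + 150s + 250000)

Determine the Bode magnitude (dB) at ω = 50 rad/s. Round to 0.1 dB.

At s = jω = j50:
zero (s+1): 1 + j50 → |·| = √(1²+50²) = √2501 ≈ 50.01, ∠ = arctan(50/1) ≈ 88.85°
quadratic: (j50)² + 150·j50 + 250000 = 247500 + j7500 → |·| ≈ 2.4761e+05, ∠ ≈ 1.74°
|G| = 250000 · 50.01 / 2.4761e+05 ≈ 50.493
Gain = 20 log₁₀(50.493) ≈ 34.06 dB

34.1 dB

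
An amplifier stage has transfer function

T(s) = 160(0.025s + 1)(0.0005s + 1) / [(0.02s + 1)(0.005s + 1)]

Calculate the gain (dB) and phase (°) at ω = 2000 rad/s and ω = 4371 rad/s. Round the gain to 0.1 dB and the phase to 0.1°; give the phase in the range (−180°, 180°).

ω = 2000: 29.0 dB, -39.0°; ω = 4371: 26.8 dB, -21.8°

At ω = 2000 rad/s:
zero (1 + j2000·0.025) = 1 + j50 → |·| ≈ 50.01, ∠ ≈ 88.85°
zero (1 + j2000·0.0005) = 1 + j1 → |·| ≈ 1.4142, ∠ ≈ 45.00°
pole (1 + j2000·0.02) = 1 + j40 → |·| ≈ 40.012, ∠ ≈ 88.57°
pole (1 + j2000·0.005) = 1 + j10 → |·| ≈ 10.05, ∠ ≈ 84.29°
|T| = 160 · 50.01 · 1.4142 / (40.012 · 10.05) ≈ 28.14
Gain = 20 log₁₀(28.14) ≈ 28.99 dB
∠T = (88.85° + 45.00°) − (88.57° + 84.29°) = -39.01°

At ω = 4371 rad/s:
zero (1 + j4371·0.025) = 1 + j109.275 → |·| ≈ 109.28, ∠ ≈ 89.48°
zero (1 + j4371·0.0005) = 1 + j2.1855 → |·| ≈ 2.4034, ∠ ≈ 65.41°
pole (1 + j4371·0.02) = 1 + j87.42 → |·| ≈ 87.426, ∠ ≈ 89.34°
pole (1 + j4371·0.005) = 1 + j21.855 → |·| ≈ 21.878, ∠ ≈ 87.38°
|T| = 160 · 109.28 · 2.4034 / (87.426 · 21.878) ≈ 21.97
Gain = 20 log₁₀(21.97) ≈ 26.84 dB
∠T = (89.48° + 65.41°) − (89.34° + 87.38°) = -21.83°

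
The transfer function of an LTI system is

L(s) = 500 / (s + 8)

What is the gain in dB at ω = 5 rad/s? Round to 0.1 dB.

34.5 dB

Substitute s = j5:
Numerator: 500 = 500 + j0
Denominator: (j5) + 8 = 8 + j5
|N| = √(500² + 0²) ≈ 500, ∠N ≈ 0.00°
|D| = √(8² + 5²) ≈ 9.434, ∠D ≈ 32.01°
|L| = 500 / 9.434 ≈ 53
Gain = 20 log₁₀(53) ≈ 34.49 dB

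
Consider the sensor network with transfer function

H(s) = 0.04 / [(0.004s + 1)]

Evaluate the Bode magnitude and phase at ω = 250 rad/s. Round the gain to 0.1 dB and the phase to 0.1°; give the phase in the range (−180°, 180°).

At ω = 250 rad/s:
pole (1 + j250·0.004) = 1 + j1 → |·| ≈ 1.4142, ∠ ≈ 45.00°
|H| = 0.04 · 1 / (1.4142) ≈ 0.028285
Gain = 20 log₁₀(0.028285) ≈ -30.97 dB
∠H = (0°) − (45.00°) = -45.00°

-31.0 dB, -45.0°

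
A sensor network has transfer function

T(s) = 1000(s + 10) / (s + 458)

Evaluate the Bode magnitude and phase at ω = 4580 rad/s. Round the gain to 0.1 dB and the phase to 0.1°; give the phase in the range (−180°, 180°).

At s = jω = j4580:
zero (s+10): 10 + j4580 → |·| = √(10²+4580²) = √20976500 ≈ 4580, ∠ = arctan(4580/10) ≈ 89.87°
pole (s+458): 458 + j4580 → |·| = √(458²+4580²) = √21186164 ≈ 4602.8, ∠ = arctan(4580/458) ≈ 84.29°
|T| = 1000 · 4580 / 4602.8 ≈ 995.05
Gain = 20 log₁₀(995.05) ≈ 59.96 dB
∠T = 89.87° − 84.29° = 5.58°

60.0 dB, 5.6°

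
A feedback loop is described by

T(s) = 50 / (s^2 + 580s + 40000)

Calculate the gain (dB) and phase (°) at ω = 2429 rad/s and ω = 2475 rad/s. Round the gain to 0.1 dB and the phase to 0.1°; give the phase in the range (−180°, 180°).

ω = 2429: -101.6 dB, -166.5°; ω = 2475: -101.9 dB, -166.7°

Substitute s = j2429:
Numerator: 50 = 50 + j0
Denominator: (j2429)^2 + 580(j2429) + 40000 = -5860041 + j1408820
|N| = √(50² + 0²) ≈ 50, ∠N ≈ 0.00°
|D| = √(5860041² + 1408820²) ≈ 6.027e+06, ∠D ≈ 166.48°
|T| = 50 / 6.027e+06 ≈ 8.296e-06
Gain = 20 log₁₀(8.296e-06) ≈ -101.62 dB
∠T = 0.00° − 166.48° = -166.48°

Substitute s = j2475:
Numerator: 50 = 50 + j0
Denominator: (j2475)^2 + 580(j2475) + 40000 = -6085625 + j1435500
|N| = √(50² + 0²) ≈ 50, ∠N ≈ 0.00°
|D| = √(6085625² + 1435500²) ≈ 6.2526e+06, ∠D ≈ 166.73°
|T| = 50 / 6.2526e+06 ≈ 7.9967e-06
Gain = 20 log₁₀(7.9967e-06) ≈ -101.94 dB
∠T = 0.00° − 166.73° = -166.73°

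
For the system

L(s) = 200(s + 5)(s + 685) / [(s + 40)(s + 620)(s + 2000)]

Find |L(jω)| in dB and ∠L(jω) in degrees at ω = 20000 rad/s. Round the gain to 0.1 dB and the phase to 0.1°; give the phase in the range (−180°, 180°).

At s = jω = j20000:
zero (s+5): 5 + j20000 → |·| = √(5²+20000²) = √400000025 ≈ 20000, ∠ = arctan(20000/5) ≈ 89.99°
zero (s+685): 685 + j20000 → |·| = √(685²+20000²) = √400469225 ≈ 20012, ∠ = arctan(20000/685) ≈ 88.04°
pole (s+40): 40 + j20000 → |·| = √(40²+20000²) = √400001600 ≈ 20000, ∠ = arctan(20000/40) ≈ 89.89°
pole (s+620): 620 + j20000 → |·| = √(620²+20000²) = √400384400 ≈ 20010, ∠ = arctan(20000/620) ≈ 88.22°
pole (s+2000): 2000 + j20000 → |·| = √(2000²+20000²) = √404000000 ≈ 20100, ∠ = arctan(20000/2000) ≈ 84.29°
|L| = 200 · 4.0024e+08 / 8.044e+12 ≈ 0.0099513
Gain = 20 log₁₀(0.0099513) ≈ -40.04 dB
∠L = 178.03° − 262.40° = -84.37°

-40.0 dB, -84.4°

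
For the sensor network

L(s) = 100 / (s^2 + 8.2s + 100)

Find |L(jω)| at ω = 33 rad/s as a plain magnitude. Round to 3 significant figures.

0.0975

At s = jω = j33:
quadratic: (j33)² + 8.2·j33 + 100 = -989 + j270.6 → |·| ≈ 1025.4, ∠ ≈ 164.70°
|L| = 100 / 1025.4 ≈ 0.097523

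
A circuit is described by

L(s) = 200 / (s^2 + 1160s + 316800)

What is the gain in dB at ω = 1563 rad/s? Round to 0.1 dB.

Substitute s = j1563:
Numerator: 200 = 200 + j0
Denominator: (j1563)^2 + 1160(j1563) + 316800 = -2126169 + j1813080
|N| = √(200² + 0²) ≈ 200, ∠N ≈ 0.00°
|D| = √(2126169² + 1813080²) ≈ 2.7943e+06, ∠D ≈ 139.54°
|L| = 200 / 2.7943e+06 ≈ 7.1574e-05
Gain = 20 log₁₀(7.1574e-05) ≈ -82.90 dB

-82.9 dB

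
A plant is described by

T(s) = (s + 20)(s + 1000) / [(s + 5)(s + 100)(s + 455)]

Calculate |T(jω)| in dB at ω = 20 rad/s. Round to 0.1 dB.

-30.6 dB

At s = jω = j20:
zero (s+20): 20 + j20 → |·| = √(20²+20²) = √800 ≈ 28.284, ∠ = arctan(20/20) ≈ 45.00°
zero (s+1000): 1000 + j20 → |·| = √(1000²+20²) = √1000400 ≈ 1000.2, ∠ = arctan(20/1000) ≈ 1.15°
pole (s+5): 5 + j20 → |·| = √(5²+20²) = √425 ≈ 20.616, ∠ = arctan(20/5) ≈ 75.96°
pole (s+100): 100 + j20 → |·| = √(100²+20²) = √10400 ≈ 101.98, ∠ = arctan(20/100) ≈ 11.31°
pole (s+455): 455 + j20 → |·| = √(455²+20²) = √207425 ≈ 455.44, ∠ = arctan(20/455) ≈ 2.52°
|T| = 1 · 28290 / 9.5753e+05 ≈ 0.029545
Gain = 20 log₁₀(0.029545) ≈ -30.59 dB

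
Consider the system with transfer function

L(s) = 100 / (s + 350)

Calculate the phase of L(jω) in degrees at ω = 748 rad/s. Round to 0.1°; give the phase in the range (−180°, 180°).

At s = jω = j748:
pole (s+350): 350 + j748 → |·| = √(350²+748²) = √682004 ≈ 825.84, ∠ = arctan(748/350) ≈ 64.92°
∠L = 0.00° − 64.92° = -64.92°

-64.9°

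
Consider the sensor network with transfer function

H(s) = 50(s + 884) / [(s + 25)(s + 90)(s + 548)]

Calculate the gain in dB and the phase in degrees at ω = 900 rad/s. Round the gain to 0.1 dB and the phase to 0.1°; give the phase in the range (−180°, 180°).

At s = jω = j900:
zero (s+884): 884 + j900 → |·| = √(884²+900²) = √1591456 ≈ 1261.5, ∠ = arctan(900/884) ≈ 45.51°
pole (s+25): 25 + j900 → |·| = √(25²+900²) = √810625 ≈ 900.35, ∠ = arctan(900/25) ≈ 88.41°
pole (s+90): 90 + j900 → |·| = √(90²+900²) = √818100 ≈ 904.49, ∠ = arctan(900/90) ≈ 84.29°
pole (s+548): 548 + j900 → |·| = √(548²+900²) = √1110304 ≈ 1053.7, ∠ = arctan(900/548) ≈ 58.66°
|H| = 50 · 1261.5 / 8.5809e+08 ≈ 7.3506e-05
Gain = 20 log₁₀(7.3506e-05) ≈ -82.67 dB
∠H = 45.51° − 231.36° = -185.85° ≡ 174.15° (principal value)

-82.7 dB, 174.2°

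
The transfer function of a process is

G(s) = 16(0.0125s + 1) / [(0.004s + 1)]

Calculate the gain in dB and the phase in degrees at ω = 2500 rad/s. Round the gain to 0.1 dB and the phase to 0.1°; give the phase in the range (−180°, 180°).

33.9 dB, 3.9°

At ω = 2500 rad/s:
zero (1 + j2500·0.0125) = 1 + j31.25 → |·| ≈ 31.266, ∠ ≈ 88.17°
pole (1 + j2500·0.004) = 1 + j10 → |·| ≈ 10.05, ∠ ≈ 84.29°
|G| = 16 · 31.266 / (10.05) ≈ 49.777
Gain = 20 log₁₀(49.777) ≈ 33.94 dB
∠G = (88.17°) − (84.29°) = 3.88°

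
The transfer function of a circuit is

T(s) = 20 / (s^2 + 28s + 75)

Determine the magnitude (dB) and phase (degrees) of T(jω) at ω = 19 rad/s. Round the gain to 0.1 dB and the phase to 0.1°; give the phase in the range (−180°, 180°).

-29.6 dB, -118.3°

Substitute s = j19:
Numerator: 20 = 20 + j0
Denominator: (j19)^2 + 28(j19) + 75 = -286 + j532
|N| = √(20² + 0²) ≈ 20, ∠N ≈ 0.00°
|D| = √(286² + 532²) ≈ 604, ∠D ≈ 118.26°
|T| = 20 / 604 ≈ 0.033113
Gain = 20 log₁₀(0.033113) ≈ -29.60 dB
∠T = 0.00° − 118.26° = -118.26°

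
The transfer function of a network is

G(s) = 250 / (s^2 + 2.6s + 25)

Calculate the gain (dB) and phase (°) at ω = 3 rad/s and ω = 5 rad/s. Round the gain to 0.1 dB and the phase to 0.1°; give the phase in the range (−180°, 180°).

ω = 3: 23.0 dB, -26.0°; ω = 5: 25.7 dB, -90.0°

At s = jω = j3:
quadratic: (j3)² + 2.6·j3 + 25 = 16 + j7.8 → |·| ≈ 17.8, ∠ ≈ 25.99°
|G| = 250 / 17.8 ≈ 14.045
Gain = 20 log₁₀(14.045) ≈ 22.95 dB
∠G = 0.00° − 25.99° = -25.99°

At s = jω = j5:
quadratic: (j5)² + 2.6·j5 + 25 = 0 + j13 → |·| ≈ 13, ∠ ≈ 90.00°
|G| = 250 / 13 ≈ 19.231
Gain = 20 log₁₀(19.231) ≈ 25.68 dB
∠G = 0.00° − 90.00° = -90.00°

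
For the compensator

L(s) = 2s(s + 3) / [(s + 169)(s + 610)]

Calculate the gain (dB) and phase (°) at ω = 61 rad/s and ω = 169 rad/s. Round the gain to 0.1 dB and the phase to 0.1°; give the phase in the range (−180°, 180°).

ω = 61: -23.4 dB, 151.6°; ω = 169: -8.5 dB, 118.5°

At s = jω = j61:
zero (s+3): 3 + j61 → |·| = √(3²+61²) = √3730 ≈ 61.074, ∠ = arctan(61/3) ≈ 87.18°
zero at origin: s = j61 → |·| = 61, ∠ = 90.00°
pole (s+169): 169 + j61 → |·| = √(169²+61²) = √32282 ≈ 179.67, ∠ = arctan(61/169) ≈ 19.85°
pole (s+610): 610 + j61 → |·| = √(610²+61²) = √375821 ≈ 613.04, ∠ = arctan(61/610) ≈ 5.71°
|L| = 2 · 3725.5 / 1.1014e+05 ≈ 0.06765
Gain = 20 log₁₀(0.06765) ≈ -23.39 dB
∠L = 177.18° − 25.56° = 151.62°

At s = jω = j169:
zero (s+3): 3 + j169 → |·| = √(3²+169²) = √28570 ≈ 169.03, ∠ = arctan(169/3) ≈ 88.98°
zero at origin: s = j169 → |·| = 169, ∠ = 90.00°
pole (s+169): 169 + j169 → |·| = √(169²+169²) = √57122 ≈ 239, ∠ = arctan(169/169) ≈ 45.00°
pole (s+610): 610 + j169 → |·| = √(610²+169²) = √400661 ≈ 632.98, ∠ = arctan(169/610) ≈ 15.49°
|L| = 2 · 28566 / 1.5128e+05 ≈ 0.37766
Gain = 20 log₁₀(0.37766) ≈ -8.46 dB
∠L = 178.98° − 60.49° = 118.49°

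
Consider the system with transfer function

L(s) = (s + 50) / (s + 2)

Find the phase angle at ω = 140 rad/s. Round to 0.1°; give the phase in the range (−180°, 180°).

-18.8°

Substitute s = j140:
Numerator: (j140) + 50 = 50 + j140
Denominator: (j140) + 2 = 2 + j140
|N| = √(50² + 140²) ≈ 148.66, ∠N ≈ 70.35°
|D| = √(2² + 140²) ≈ 140.01, ∠D ≈ 89.18°
∠L = 70.35° − 89.18° = -18.83°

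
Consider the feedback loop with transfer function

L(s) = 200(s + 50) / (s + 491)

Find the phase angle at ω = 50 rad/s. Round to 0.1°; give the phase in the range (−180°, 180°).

At s = jω = j50:
zero (s+50): 50 + j50 → |·| = √(50²+50²) = √5000 ≈ 70.711, ∠ = arctan(50/50) ≈ 45.00°
pole (s+491): 491 + j50 → |·| = √(491²+50²) = √243581 ≈ 493.54, ∠ = arctan(50/491) ≈ 5.81°
∠L = 45.00° − 5.81° = 39.19°

39.2°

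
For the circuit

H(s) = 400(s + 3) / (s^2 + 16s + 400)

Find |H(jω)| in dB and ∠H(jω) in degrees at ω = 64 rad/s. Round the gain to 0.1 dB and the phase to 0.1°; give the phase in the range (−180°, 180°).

16.5 dB, -77.2°

At s = jω = j64:
zero (s+3): 3 + j64 → |·| = √(3²+64²) = √4105 ≈ 64.07, ∠ = arctan(64/3) ≈ 87.32°
quadratic: (j64)² + 16·j64 + 400 = -3696 + j1024 → |·| ≈ 3835.2, ∠ ≈ 164.51°
|H| = 400 · 64.07 / 3835.2 ≈ 6.6823
Gain = 20 log₁₀(6.6823) ≈ 16.50 dB
∠H = 87.32° − 164.51° = -77.19°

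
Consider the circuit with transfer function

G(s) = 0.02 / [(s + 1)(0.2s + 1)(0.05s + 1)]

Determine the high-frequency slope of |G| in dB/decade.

Each pole contributes −20 dB/decade at high frequency; each zero contributes +20 dB/decade.
Net: 0 zero(s) − 3 pole(s) → -60 dB/decade.

-60 dB/decade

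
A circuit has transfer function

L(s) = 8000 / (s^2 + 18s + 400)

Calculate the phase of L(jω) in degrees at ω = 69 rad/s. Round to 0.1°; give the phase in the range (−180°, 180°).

-164.1°

At s = jω = j69:
quadratic: (j69)² + 18·j69 + 400 = -4361 + j1242 → |·| ≈ 4534.4, ∠ ≈ 164.10°
∠L = 0.00° − 164.10° = -164.10°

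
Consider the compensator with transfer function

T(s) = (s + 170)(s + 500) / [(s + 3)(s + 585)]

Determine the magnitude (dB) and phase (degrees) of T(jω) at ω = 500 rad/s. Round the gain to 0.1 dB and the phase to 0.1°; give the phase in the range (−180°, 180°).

At s = jω = j500:
zero (s+170): 170 + j500 → |·| = √(170²+500²) = √278900 ≈ 528.11, ∠ = arctan(500/170) ≈ 71.22°
zero (s+500): 500 + j500 → |·| = √(500²+500²) = √500000 ≈ 707.11, ∠ = arctan(500/500) ≈ 45.00°
pole (s+3): 3 + j500 → |·| = √(3²+500²) = √250009 ≈ 500.01, ∠ = arctan(500/3) ≈ 89.66°
pole (s+585): 585 + j500 → |·| = √(585²+500²) = √592225 ≈ 769.56, ∠ = arctan(500/585) ≈ 40.52°
|T| = 1 · 3.7343e+05 / 3.8479e+05 ≈ 0.97048
Gain = 20 log₁₀(0.97048) ≈ -0.26 dB
∠T = 116.22° − 130.18° = -13.96°

-0.3 dB, -14.0°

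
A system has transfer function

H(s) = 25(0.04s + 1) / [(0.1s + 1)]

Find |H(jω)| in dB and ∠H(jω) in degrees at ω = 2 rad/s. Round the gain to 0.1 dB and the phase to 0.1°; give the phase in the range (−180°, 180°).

27.8 dB, -6.7°

At ω = 2 rad/s:
zero (1 + j2·0.04) = 1 + j0.08 → |·| ≈ 1.0032, ∠ ≈ 4.57°
pole (1 + j2·0.1) = 1 + j0.2 → |·| ≈ 1.0198, ∠ ≈ 11.31°
|H| = 25 · 1.0032 / (1.0198) ≈ 24.593
Gain = 20 log₁₀(24.593) ≈ 27.82 dB
∠H = (4.57°) − (11.31°) = -6.74°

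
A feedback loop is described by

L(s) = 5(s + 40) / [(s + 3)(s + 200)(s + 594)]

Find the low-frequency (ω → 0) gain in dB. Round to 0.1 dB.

L(0) = 5·40 / (3·200·594) ≈ 0.00056117
20 log₁₀(0.00056117) ≈ -65.02 dB

-65.0 dB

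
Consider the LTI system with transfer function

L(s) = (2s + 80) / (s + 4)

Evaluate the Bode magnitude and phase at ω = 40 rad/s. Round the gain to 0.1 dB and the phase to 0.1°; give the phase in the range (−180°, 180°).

9.0 dB, -39.3°

Substitute s = j40:
Numerator: 2(j40) + 80 = 80 + j80
Denominator: (j40) + 4 = 4 + j40
|N| = √(80² + 80²) ≈ 113.14, ∠N ≈ 45.00°
|D| = √(4² + 40²) ≈ 40.2, ∠D ≈ 84.29°
|L| = 113.14 / 40.2 ≈ 2.8144
Gain = 20 log₁₀(2.8144) ≈ 8.99 dB
∠L = 45.00° − 84.29° = -39.29°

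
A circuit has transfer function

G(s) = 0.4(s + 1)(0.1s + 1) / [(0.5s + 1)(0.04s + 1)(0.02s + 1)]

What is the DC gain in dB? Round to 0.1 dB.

-8.0 dB

G(0) = 0.4 · 1 / 1 = 0.4
20 log₁₀(0.4) ≈ -7.96 dB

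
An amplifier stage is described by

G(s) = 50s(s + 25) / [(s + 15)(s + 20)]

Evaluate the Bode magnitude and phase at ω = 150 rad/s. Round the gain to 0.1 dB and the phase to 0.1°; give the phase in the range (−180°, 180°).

At s = jω = j150:
zero (s+25): 25 + j150 → |·| = √(25²+150²) = √23125 ≈ 152.07, ∠ = arctan(150/25) ≈ 80.54°
zero at origin: s = j150 → |·| = 150, ∠ = 90.00°
pole (s+15): 15 + j150 → |·| = √(15²+150²) = √22725 ≈ 150.75, ∠ = arctan(150/15) ≈ 84.29°
pole (s+20): 20 + j150 → |·| = √(20²+150²) = √22900 ≈ 151.33, ∠ = arctan(150/20) ≈ 82.41°
|G| = 50 · 22810 / 22813 ≈ 49.993
Gain = 20 log₁₀(49.993) ≈ 33.98 dB
∠G = 170.54° − 166.70° = 3.84°

34.0 dB, 3.8°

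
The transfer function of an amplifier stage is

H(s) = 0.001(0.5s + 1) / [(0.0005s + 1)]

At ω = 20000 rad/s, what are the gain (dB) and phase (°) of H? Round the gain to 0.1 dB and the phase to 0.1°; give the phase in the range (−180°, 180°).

At ω = 20000 rad/s:
zero (1 + j20000·0.5) = 1 + j10000 → |·| ≈ 10000, ∠ ≈ 89.99°
pole (1 + j20000·0.0005) = 1 + j10 → |·| ≈ 10.05, ∠ ≈ 84.29°
|H| = 0.001 · 10000 / (10.05) ≈ 0.99502
Gain = 20 log₁₀(0.99502) ≈ -0.04 dB
∠H = (89.99°) − (84.29°) = 5.70°

-0.0 dB, 5.7°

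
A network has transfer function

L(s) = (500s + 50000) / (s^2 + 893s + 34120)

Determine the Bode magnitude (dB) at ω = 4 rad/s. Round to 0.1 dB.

3.3 dB

Substitute s = j4:
Numerator: 500(j4) + 50000 = 50000 + j2000
Denominator: (j4)^2 + 893(j4) + 34120 = 34104 + j3572
|N| = √(50000² + 2000²) ≈ 50040, ∠N ≈ 2.29°
|D| = √(34104² + 3572²) ≈ 34291, ∠D ≈ 5.98°
|L| = 50040 / 34291 ≈ 1.4593
Gain = 20 log₁₀(1.4593) ≈ 3.28 dB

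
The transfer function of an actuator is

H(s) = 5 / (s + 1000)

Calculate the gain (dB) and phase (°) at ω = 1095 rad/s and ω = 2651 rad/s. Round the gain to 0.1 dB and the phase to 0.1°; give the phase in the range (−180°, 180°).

At s = jω = j1095:
pole (s+1000): 1000 + j1095 → |·| = √(1000²+1095²) = √2199025 ≈ 1482.9, ∠ = arctan(1095/1000) ≈ 47.60°
|H| = 5 / 1482.9 ≈ 0.0033718
Gain = 20 log₁₀(0.0033718) ≈ -49.44 dB
∠H = 0.00° − 47.60° = -47.60°

At s = jω = j2651:
pole (s+1000): 1000 + j2651 → |·| = √(1000²+2651²) = √8027801 ≈ 2833.3, ∠ = arctan(2651/1000) ≈ 69.33°
|H| = 5 / 2833.3 ≈ 0.0017647
Gain = 20 log₁₀(0.0017647) ≈ -55.07 dB
∠H = 0.00° − 69.33° = -69.33°

ω = 1095: -49.4 dB, -47.6°; ω = 2651: -55.1 dB, -69.3°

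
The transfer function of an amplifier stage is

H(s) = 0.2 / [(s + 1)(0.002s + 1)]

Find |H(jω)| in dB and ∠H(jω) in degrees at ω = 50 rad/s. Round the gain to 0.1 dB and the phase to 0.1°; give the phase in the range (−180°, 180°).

-48.0 dB, -94.6°

At ω = 50 rad/s:
pole (1 + j50·1) = 1 + j50 → |·| ≈ 50.01, ∠ ≈ 88.85°
pole (1 + j50·0.002) = 1 + j0.1 → |·| ≈ 1.005, ∠ ≈ 5.71°
|H| = 0.2 · 1 / (50.01 · 1.005) ≈ 0.0039793
Gain = 20 log₁₀(0.0039793) ≈ -48.00 dB
∠H = (0°) − (88.85° + 5.71°) = -94.56°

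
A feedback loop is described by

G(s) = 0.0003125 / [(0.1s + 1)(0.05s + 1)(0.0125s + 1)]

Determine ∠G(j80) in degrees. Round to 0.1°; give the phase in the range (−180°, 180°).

156.2°

At ω = 80 rad/s:
pole (1 + j80·0.1) = 1 + j8 → |·| ≈ 8.0623, ∠ ≈ 82.87°
pole (1 + j80·0.05) = 1 + j4 → |·| ≈ 4.1231, ∠ ≈ 75.96°
pole (1 + j80·0.0125) = 1 + j1 → |·| ≈ 1.4142, ∠ ≈ 45.00°
∠G = (0°) − (82.87° + 75.96° + 45.00°) = -203.83° ≡ 156.17° (principal value)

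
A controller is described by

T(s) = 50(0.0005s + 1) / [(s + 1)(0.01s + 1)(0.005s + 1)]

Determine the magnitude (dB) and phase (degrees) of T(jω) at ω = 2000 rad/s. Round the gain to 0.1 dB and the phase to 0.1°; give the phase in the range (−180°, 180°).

At ω = 2000 rad/s:
zero (1 + j2000·0.0005) = 1 + j1 → |·| ≈ 1.4142, ∠ ≈ 45.00°
pole (1 + j2000·1) = 1 + j2000 → |·| ≈ 2000, ∠ ≈ 89.97°
pole (1 + j2000·0.01) = 1 + j20 → |·| ≈ 20.025, ∠ ≈ 87.14°
pole (1 + j2000·0.005) = 1 + j10 → |·| ≈ 10.05, ∠ ≈ 84.29°
|T| = 50 · 1.4142 / (2000 · 20.025 · 10.05) ≈ 0.00017568
Gain = 20 log₁₀(0.00017568) ≈ -75.11 dB
∠T = (45.00°) − (89.97° + 87.14° + 84.29°) = -216.40° ≡ 143.60° (principal value)

-75.1 dB, 143.6°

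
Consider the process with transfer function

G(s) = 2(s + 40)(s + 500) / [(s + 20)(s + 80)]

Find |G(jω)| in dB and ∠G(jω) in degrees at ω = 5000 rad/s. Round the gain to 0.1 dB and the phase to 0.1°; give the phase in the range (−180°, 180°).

At s = jω = j5000:
zero (s+40): 40 + j5000 → |·| = √(40²+5000²) = √25001600 ≈ 5000.2, ∠ = arctan(5000/40) ≈ 89.54°
zero (s+500): 500 + j5000 → |·| = √(500²+5000²) = √25250000 ≈ 5024.9, ∠ = arctan(5000/500) ≈ 84.29°
pole (s+20): 20 + j5000 → |·| = √(20²+5000²) = √25000400 ≈ 5000, ∠ = arctan(5000/20) ≈ 89.77°
pole (s+80): 80 + j5000 → |·| = √(80²+5000²) = √25006400 ≈ 5000.6, ∠ = arctan(5000/80) ≈ 89.08°
|G| = 2 · 2.5126e+07 / 2.5003e+07 ≈ 2.0098
Gain = 20 log₁₀(2.0098) ≈ 6.06 dB
∠G = 173.83° − 178.85° = -5.02°

6.1 dB, -5.0°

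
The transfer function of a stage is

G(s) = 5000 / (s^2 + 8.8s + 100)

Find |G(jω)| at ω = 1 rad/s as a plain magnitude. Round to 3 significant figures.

At s = jω = j1:
quadratic: (j1)² + 8.8·j1 + 100 = 99 + j8.8 → |·| ≈ 99.39, ∠ ≈ 5.08°
|G| = 5000 / 99.39 ≈ 50.307

50.3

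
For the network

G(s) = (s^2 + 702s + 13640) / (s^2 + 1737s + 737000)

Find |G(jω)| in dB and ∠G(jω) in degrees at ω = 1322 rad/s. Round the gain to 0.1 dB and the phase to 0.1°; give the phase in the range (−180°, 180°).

Substitute s = j1322:
Numerator: (j1322)^2 + 702(j1322) + 13640 = -1734044 + j928044
Denominator: (j1322)^2 + 1737(j1322) + 737000 = -1010684 + j2296314
|N| = √(1734044² + 928044²) ≈ 1.9668e+06, ∠N ≈ 151.84°
|D| = √(1010684² + 2296314²) ≈ 2.5089e+06, ∠D ≈ 113.76°
|G| = 1.9668e+06 / 2.5089e+06 ≈ 0.78393
Gain = 20 log₁₀(0.78393) ≈ -2.11 dB
∠G = 151.84° − 113.76° = 38.08°

-2.1 dB, 38.1°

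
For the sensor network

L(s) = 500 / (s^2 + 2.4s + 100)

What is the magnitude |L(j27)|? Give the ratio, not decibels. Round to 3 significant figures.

At s = jω = j27:
quadratic: (j27)² + 2.4·j27 + 100 = -629 + j64.8 → |·| ≈ 632.33, ∠ ≈ 174.12°
|L| = 500 / 632.33 ≈ 0.79073

0.791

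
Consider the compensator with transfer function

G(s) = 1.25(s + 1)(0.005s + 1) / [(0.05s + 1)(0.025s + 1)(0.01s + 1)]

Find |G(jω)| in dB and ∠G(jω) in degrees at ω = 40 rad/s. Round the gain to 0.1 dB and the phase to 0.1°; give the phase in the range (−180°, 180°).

23.5 dB, -30.4°

At ω = 40 rad/s:
zero (1 + j40·1) = 1 + j40 → |·| ≈ 40.012, ∠ ≈ 88.57°
zero (1 + j40·0.005) = 1 + j0.2 → |·| ≈ 1.0198, ∠ ≈ 11.31°
pole (1 + j40·0.05) = 1 + j2 → |·| ≈ 2.2361, ∠ ≈ 63.43°
pole (1 + j40·0.025) = 1 + j1 → |·| ≈ 1.4142, ∠ ≈ 45.00°
pole (1 + j40·0.01) = 1 + j0.4 → |·| ≈ 1.077, ∠ ≈ 21.80°
|G| = 1.25 · 40.012 · 1.0198 / (2.2361 · 1.4142 · 1.077) ≈ 14.976
Gain = 20 log₁₀(14.976) ≈ 23.51 dB
∠G = (88.57° + 11.31°) − (63.43° + 45.00° + 21.80°) = -30.35°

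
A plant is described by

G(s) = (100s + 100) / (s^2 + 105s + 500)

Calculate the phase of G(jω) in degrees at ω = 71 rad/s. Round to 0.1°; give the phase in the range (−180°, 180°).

-32.2°

Substitute s = j71:
Numerator: 100(j71) + 100 = 100 + j7100
Denominator: (j71)^2 + 105(j71) + 500 = -4541 + j7455
|N| = √(100² + 7100²) ≈ 7100.7, ∠N ≈ 89.19°
|D| = √(4541² + 7455²) ≈ 8729.1, ∠D ≈ 121.35°
∠G = 89.19° − 121.35° = -32.16°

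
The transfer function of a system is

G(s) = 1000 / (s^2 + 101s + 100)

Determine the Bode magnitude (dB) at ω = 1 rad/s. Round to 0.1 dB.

17.0 dB

Substitute s = j1:
Numerator: 1000 = 1000 + j0
Denominator: (j1)^2 + 101(j1) + 100 = 99 + j101
|N| = √(1000² + 0²) ≈ 1000, ∠N ≈ 0.00°
|D| = √(99² + 101²) ≈ 141.43, ∠D ≈ 45.57°
|G| = 1000 / 141.43 ≈ 7.0706
Gain = 20 log₁₀(7.0706) ≈ 16.99 dB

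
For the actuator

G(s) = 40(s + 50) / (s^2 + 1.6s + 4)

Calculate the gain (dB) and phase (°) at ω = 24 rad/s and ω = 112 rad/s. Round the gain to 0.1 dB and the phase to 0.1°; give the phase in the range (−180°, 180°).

ω = 24: 11.8 dB, -150.5°; ω = 112: -8.2 dB, -113.2°

At s = jω = j24:
zero (s+50): 50 + j24 → |·| = √(50²+24²) = √3076 ≈ 55.462, ∠ = arctan(24/50) ≈ 25.64°
quadratic: (j24)² + 1.6·j24 + 4 = -572 + j38.4 → |·| ≈ 573.29, ∠ ≈ 176.16°
|G| = 40 · 55.462 / 573.29 ≈ 3.8697
Gain = 20 log₁₀(3.8697) ≈ 11.75 dB
∠G = 25.64° − 176.16° = -150.52°

At s = jω = j112:
zero (s+50): 50 + j112 → |·| = √(50²+112²) = √15044 ≈ 122.65, ∠ = arctan(112/50) ≈ 65.94°
quadratic: (j112)² + 1.6·j112 + 4 = -12540 + j179.2 → |·| ≈ 12541, ∠ ≈ 179.18°
|G| = 40 · 122.65 / 12541 ≈ 0.3912
Gain = 20 log₁₀(0.3912) ≈ -8.15 dB
∠G = 65.94° − 179.18° = -113.24°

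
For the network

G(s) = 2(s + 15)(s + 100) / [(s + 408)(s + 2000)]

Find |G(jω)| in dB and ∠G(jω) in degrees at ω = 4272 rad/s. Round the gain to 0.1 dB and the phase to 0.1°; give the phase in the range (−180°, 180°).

At s = jω = j4272:
zero (s+15): 15 + j4272 → |·| = √(15²+4272²) = √18250209 ≈ 4272, ∠ = arctan(4272/15) ≈ 89.80°
zero (s+100): 100 + j4272 → |·| = √(100²+4272²) = √18259984 ≈ 4273.2, ∠ = arctan(4272/100) ≈ 88.66°
pole (s+408): 408 + j4272 → |·| = √(408²+4272²) = √18416448 ≈ 4291.4, ∠ = arctan(4272/408) ≈ 84.54°
pole (s+2000): 2000 + j4272 → |·| = √(2000²+4272²) = √22249984 ≈ 4717, ∠ = arctan(4272/2000) ≈ 64.91°
|G| = 2 · 1.8255e+07 / 2.0243e+07 ≈ 1.8036
Gain = 20 log₁₀(1.8036) ≈ 5.12 dB
∠G = 178.46° − 149.45° = 29.01°

5.1 dB, 29.0°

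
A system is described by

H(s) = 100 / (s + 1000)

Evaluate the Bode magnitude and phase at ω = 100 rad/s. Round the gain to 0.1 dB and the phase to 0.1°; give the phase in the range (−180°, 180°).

Substitute s = j100:
Numerator: 100 = 100 + j0
Denominator: (j100) + 1000 = 1000 + j100
|N| = √(100² + 0²) ≈ 100, ∠N ≈ 0.00°
|D| = √(1000² + 100²) ≈ 1005, ∠D ≈ 5.71°
|H| = 100 / 1005 ≈ 0.099502
Gain = 20 log₁₀(0.099502) ≈ -20.04 dB
∠H = 0.00° − 5.71° = -5.71°

-20.0 dB, -5.7°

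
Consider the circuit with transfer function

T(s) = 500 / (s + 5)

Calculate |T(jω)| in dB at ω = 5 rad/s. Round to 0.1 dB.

At s = jω = j5:
pole (s+5): 5 + j5 → |·| = √(5²+5²) = √50 ≈ 7.0711, ∠ = arctan(5/5) ≈ 45.00°
|T| = 500 / 7.0711 ≈ 70.71
Gain = 20 log₁₀(70.71) ≈ 36.99 dB

37.0 dB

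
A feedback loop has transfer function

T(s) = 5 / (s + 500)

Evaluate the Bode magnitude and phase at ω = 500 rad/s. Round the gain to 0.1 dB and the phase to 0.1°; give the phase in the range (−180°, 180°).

-43.0 dB, -45.0°

At s = jω = j500:
pole (s+500): 500 + j500 → |·| = √(500²+500²) = √500000 ≈ 707.11, ∠ = arctan(500/500) ≈ 45.00°
|T| = 5 / 707.11 ≈ 0.007071
Gain = 20 log₁₀(0.007071) ≈ -43.01 dB
∠T = 0.00° − 45.00° = -45.00°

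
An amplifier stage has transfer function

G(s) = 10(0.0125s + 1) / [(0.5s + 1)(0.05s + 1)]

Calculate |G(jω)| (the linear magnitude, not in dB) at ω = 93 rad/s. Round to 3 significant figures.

At ω = 93 rad/s:
zero (1 + j93·0.0125) = 1 + j1.1625 → |·| ≈ 1.5334, ∠ ≈ 49.30°
pole (1 + j93·0.5) = 1 + j46.5 → |·| ≈ 46.511, ∠ ≈ 88.77°
pole (1 + j93·0.05) = 1 + j4.65 → |·| ≈ 4.7563, ∠ ≈ 77.86°
|G| = 10 · 1.5334 / (46.511 · 4.7563) ≈ 0.069316

0.0693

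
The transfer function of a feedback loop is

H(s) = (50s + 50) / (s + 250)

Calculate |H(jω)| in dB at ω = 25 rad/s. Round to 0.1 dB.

13.9 dB

Substitute s = j25:
Numerator: 50(j25) + 50 = 50 + j1250
Denominator: (j25) + 250 = 250 + j25
|N| = √(50² + 1250²) ≈ 1251, ∠N ≈ 87.71°
|D| = √(250² + 25²) ≈ 251.25, ∠D ≈ 5.71°
|H| = 1251 / 251.25 ≈ 4.9791
Gain = 20 log₁₀(4.9791) ≈ 13.94 dB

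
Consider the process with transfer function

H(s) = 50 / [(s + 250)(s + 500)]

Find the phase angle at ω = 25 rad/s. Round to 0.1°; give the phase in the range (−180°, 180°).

-8.6°

At s = jω = j25:
pole (s+250): 250 + j25 → |·| = √(250²+25²) = √63125 ≈ 251.25, ∠ = arctan(25/250) ≈ 5.71°
pole (s+500): 500 + j25 → |·| = √(500²+25²) = √250625 ≈ 500.62, ∠ = arctan(25/500) ≈ 2.86°
∠H = 0.00° − 8.57° = -8.57°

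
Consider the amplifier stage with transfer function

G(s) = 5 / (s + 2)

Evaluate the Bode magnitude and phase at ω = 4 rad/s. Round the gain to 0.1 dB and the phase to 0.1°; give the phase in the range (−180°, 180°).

1.0 dB, -63.4°

Substitute s = j4:
Numerator: 5 = 5 + j0
Denominator: (j4) + 2 = 2 + j4
|N| = √(5² + 0²) ≈ 5, ∠N ≈ 0.00°
|D| = √(2² + 4²) ≈ 4.4721, ∠D ≈ 63.43°
|G| = 5 / 4.4721 ≈ 1.118
Gain = 20 log₁₀(1.118) ≈ 0.97 dB
∠G = 0.00° − 63.43° = -63.43°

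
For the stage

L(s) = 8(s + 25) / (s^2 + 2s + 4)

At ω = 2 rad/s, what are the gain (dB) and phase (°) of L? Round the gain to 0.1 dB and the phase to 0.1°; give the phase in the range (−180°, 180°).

34.0 dB, -85.4°

At s = jω = j2:
zero (s+25): 25 + j2 → |·| = √(25²+2²) = √629 ≈ 25.08, ∠ = arctan(2/25) ≈ 4.57°
quadratic: (j2)² + 2·j2 + 4 = 0 + j4 → |·| ≈ 4, ∠ ≈ 90.00°
|L| = 8 · 25.08 / 4 ≈ 50.16
Gain = 20 log₁₀(50.16) ≈ 34.01 dB
∠L = 4.57° − 90.00° = -85.43°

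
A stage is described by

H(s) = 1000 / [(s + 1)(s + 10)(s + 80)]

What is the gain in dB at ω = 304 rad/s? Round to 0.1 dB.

At s = jω = j304:
pole (s+1): 1 + j304 → |·| = √(1²+304²) = √92417 ≈ 304, ∠ = arctan(304/1) ≈ 89.81°
pole (s+10): 10 + j304 → |·| = √(10²+304²) = √92516 ≈ 304.16, ∠ = arctan(304/10) ≈ 88.12°
pole (s+80): 80 + j304 → |·| = √(80²+304²) = √98816 ≈ 314.35, ∠ = arctan(304/80) ≈ 75.26°
|H| = 1000 / 2.9066e+07 ≈ 3.4404e-05
Gain = 20 log₁₀(3.4404e-05) ≈ -89.27 dB

-89.3 dB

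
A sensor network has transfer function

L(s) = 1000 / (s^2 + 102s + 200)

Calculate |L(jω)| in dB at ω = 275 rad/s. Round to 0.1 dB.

-38.1 dB

Substitute s = j275:
Numerator: 1000 = 1000 + j0
Denominator: (j275)^2 + 102(j275) + 200 = -75425 + j28050
|N| = √(1000² + 0²) ≈ 1000, ∠N ≈ 0.00°
|D| = √(75425² + 28050²) ≈ 80472, ∠D ≈ 159.60°
|L| = 1000 / 80472 ≈ 0.012427
Gain = 20 log₁₀(0.012427) ≈ -38.11 dB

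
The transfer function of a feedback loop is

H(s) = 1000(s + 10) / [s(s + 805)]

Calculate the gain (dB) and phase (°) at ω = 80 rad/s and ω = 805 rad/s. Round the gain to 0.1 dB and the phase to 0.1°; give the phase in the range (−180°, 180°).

ω = 80: 1.9 dB, -12.8°; ω = 805: -1.1 dB, -45.7°

At s = jω = j80:
zero (s+10): 10 + j80 → |·| = √(10²+80²) = √6500 ≈ 80.623, ∠ = arctan(80/10) ≈ 82.87°
pole (s+805): 805 + j80 → |·| = √(805²+80²) = √654425 ≈ 808.97, ∠ = arctan(80/805) ≈ 5.68°
pole at origin: |s| = 80, ∠ = 90.00° (in denominator)
|H| = 1000 · 80.623 / 64718 ≈ 1.2458
Gain = 20 log₁₀(1.2458) ≈ 1.91 dB
∠H = 82.87° − 95.68° = -12.81°

At s = jω = j805:
zero (s+10): 10 + j805 → |·| = √(10²+805²) = √648125 ≈ 805.06, ∠ = arctan(805/10) ≈ 89.29°
pole (s+805): 805 + j805 → |·| = √(805²+805²) = √1296050 ≈ 1138.4, ∠ = arctan(805/805) ≈ 45.00°
pole at origin: |s| = 805, ∠ = 90.00° (in denominator)
|H| = 1000 · 805.06 / 9.1641e+05 ≈ 0.87849
Gain = 20 log₁₀(0.87849) ≈ -1.13 dB
∠H = 89.29° − 135.00° = -45.71°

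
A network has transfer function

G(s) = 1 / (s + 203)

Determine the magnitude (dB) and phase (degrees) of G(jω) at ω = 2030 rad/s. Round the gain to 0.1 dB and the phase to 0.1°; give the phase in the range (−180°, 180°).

-66.2 dB, -84.3°

At s = jω = j2030:
pole (s+203): 203 + j2030 → |·| = √(203²+2030²) = √4162109 ≈ 2040.1, ∠ = arctan(2030/203) ≈ 84.29°
|G| = 1 / 2040.1 ≈ 0.00049017
Gain = 20 log₁₀(0.00049017) ≈ -66.19 dB
∠G = 0.00° − 84.29° = -84.29°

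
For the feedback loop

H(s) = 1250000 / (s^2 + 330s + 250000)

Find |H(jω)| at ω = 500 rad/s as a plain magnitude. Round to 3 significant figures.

7.58

At s = jω = j500:
quadratic: (j500)² + 330·j500 + 250000 = 0 + j165000 → |·| ≈ 1.65e+05, ∠ ≈ 90.00°
|H| = 1250000 / 1.65e+05 ≈ 7.5758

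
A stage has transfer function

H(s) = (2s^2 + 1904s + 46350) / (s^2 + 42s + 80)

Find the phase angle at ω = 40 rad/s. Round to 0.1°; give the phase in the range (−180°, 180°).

Substitute s = j40:
Numerator: 2(j40)^2 + 1904(j40) + 46350 = 43150 + j76160
Denominator: (j40)^2 + 42(j40) + 80 = -1520 + j1680
|N| = √(43150² + 76160²) ≈ 87534, ∠N ≈ 60.47°
|D| = √(1520² + 1680²) ≈ 2265.6, ∠D ≈ 132.14°
∠H = 60.47° − 132.14° = -71.67°

-71.7°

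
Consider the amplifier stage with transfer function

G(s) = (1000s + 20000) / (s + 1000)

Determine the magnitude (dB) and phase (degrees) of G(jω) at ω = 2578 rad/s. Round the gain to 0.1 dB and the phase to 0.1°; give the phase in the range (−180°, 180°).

Substitute s = j2578:
Numerator: 1000(j2578) + 20000 = 20000 + j2578000
Denominator: (j2578) + 1000 = 1000 + j2578
|N| = √(20000² + 2578000²) ≈ 2.5781e+06, ∠N ≈ 89.56°
|D| = √(1000² + 2578²) ≈ 2765.2, ∠D ≈ 68.80°
|G| = 2.5781e+06 / 2765.2 ≈ 932.34
Gain = 20 log₁₀(932.34) ≈ 59.39 dB
∠G = 89.56° − 68.80° = 20.76°

59.4 dB, 20.8°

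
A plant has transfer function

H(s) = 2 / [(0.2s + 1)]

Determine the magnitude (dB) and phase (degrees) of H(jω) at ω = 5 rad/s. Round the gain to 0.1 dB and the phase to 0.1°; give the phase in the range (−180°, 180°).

3.0 dB, -45.0°

At ω = 5 rad/s:
pole (1 + j5·0.2) = 1 + j1 → |·| ≈ 1.4142, ∠ ≈ 45.00°
|H| = 2 · 1 / (1.4142) ≈ 1.4142
Gain = 20 log₁₀(1.4142) ≈ 3.01 dB
∠H = (0°) − (45.00°) = -45.00°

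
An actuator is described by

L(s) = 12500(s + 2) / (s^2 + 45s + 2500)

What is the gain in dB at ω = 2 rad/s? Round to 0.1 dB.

23.0 dB

At s = jω = j2:
zero (s+2): 2 + j2 → |·| = √(2²+2²) = √8 ≈ 2.8284, ∠ = arctan(2/2) ≈ 45.00°
quadratic: (j2)² + 45·j2 + 2500 = 2496 + j90 → |·| ≈ 2497.6, ∠ ≈ 2.07°
|L| = 12500 · 2.8284 / 2497.6 ≈ 14.156
Gain = 20 log₁₀(14.156) ≈ 23.02 dB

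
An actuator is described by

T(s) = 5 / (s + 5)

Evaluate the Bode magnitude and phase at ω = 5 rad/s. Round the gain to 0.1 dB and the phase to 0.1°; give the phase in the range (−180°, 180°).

Substitute s = j5:
Numerator: 5 = 5 + j0
Denominator: (j5) + 5 = 5 + j5
|N| = √(5² + 0²) ≈ 5, ∠N ≈ 0.00°
|D| = √(5² + 5²) ≈ 7.0711, ∠D ≈ 45.00°
|T| = 5 / 7.0711 ≈ 0.7071
Gain = 20 log₁₀(0.7071) ≈ -3.01 dB
∠T = 0.00° − 45.00° = -45.00°

-3.0 dB, -45.0°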